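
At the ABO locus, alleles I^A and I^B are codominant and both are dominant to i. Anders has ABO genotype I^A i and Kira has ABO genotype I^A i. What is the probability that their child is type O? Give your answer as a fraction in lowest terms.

1/4

ABO cross I^A i × I^A i → offspring phenotypes: 1/4 O, 3/4 A.
So P(type O) = 1/4.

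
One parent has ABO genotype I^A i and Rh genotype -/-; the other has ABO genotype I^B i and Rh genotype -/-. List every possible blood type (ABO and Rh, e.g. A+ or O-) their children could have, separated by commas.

Gametes from I^A i × I^B i give offspring ABO genotypes I^A I^B, I^A i, I^B i, i i, i.e. phenotypes O, A, B, AB.
Rh cross -/- × -/- → phenotypes Rh-.
Combining independently: O-, A-, B-, AB-.

O-, A-, B-, AB-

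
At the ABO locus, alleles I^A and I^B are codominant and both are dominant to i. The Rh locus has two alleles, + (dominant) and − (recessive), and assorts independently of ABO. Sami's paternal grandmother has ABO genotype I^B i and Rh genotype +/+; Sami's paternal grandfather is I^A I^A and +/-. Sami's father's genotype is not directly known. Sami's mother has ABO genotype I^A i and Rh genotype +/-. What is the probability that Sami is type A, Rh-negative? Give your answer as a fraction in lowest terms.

5/64

Sami's father's ABO genotype from I^B i × I^A I^A: 1/2 I^A I^B, 1/2 I^A i.
Crossing each possibility with the mother I^A i and summing P(type A): 1/2·1/2 + 1/2·3/4 = 5/8.
Similarly for Rh via the father's Rh distribution: P(Rh-) = 1/8.
Independent loci: 5/8 × 1/8 = 5/64.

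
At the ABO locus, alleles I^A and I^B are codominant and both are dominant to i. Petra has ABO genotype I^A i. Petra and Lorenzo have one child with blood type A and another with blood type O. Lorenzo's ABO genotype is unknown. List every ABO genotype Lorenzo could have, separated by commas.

For each candidate genotype of Lorenzo, check whether crossing it with I^A i can produce every observed child phenotype.
  I^A I^A → possible child types {A} ✗
  I^A I^B → possible child types {A, B, AB} ✗
  I^A i → possible child types {O, A} ✓
  I^B I^B → possible child types {B, AB} ✗
  I^B i → possible child types {O, A, B, AB} ✓
  i i → possible child types {O, A} ✓

I^A i, I^B i, i i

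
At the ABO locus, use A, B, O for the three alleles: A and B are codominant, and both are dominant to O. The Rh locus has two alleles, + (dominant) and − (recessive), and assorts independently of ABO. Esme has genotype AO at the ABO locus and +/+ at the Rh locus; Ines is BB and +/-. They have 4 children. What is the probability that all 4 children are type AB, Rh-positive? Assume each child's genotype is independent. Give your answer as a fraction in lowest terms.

1/16

ABO cross AO × BB → 1/2 B, 1/2 AB.
Rh cross +/+ × +/- → 1 Rh+; so P(type AB, Rh-positive) = 1/2 × 1 = 1/2 per child.
All 4 independent: (1/2)^4 = 1/16.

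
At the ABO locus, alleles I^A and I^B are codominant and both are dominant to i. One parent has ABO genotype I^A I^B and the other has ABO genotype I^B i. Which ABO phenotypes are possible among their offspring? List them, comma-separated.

A, B, AB

Gametes from I^A I^B × I^B i give offspring ABO genotypes I^A I^B, I^A i, I^B I^B, I^B i, i.e. phenotypes A, B, AB.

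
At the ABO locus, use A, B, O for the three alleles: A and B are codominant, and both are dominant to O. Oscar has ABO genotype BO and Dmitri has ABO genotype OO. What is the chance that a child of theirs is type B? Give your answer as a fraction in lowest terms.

ABO cross BO × OO → offspring phenotypes: 1/2 O, 1/2 B.
So P(type B) = 1/2.

1/2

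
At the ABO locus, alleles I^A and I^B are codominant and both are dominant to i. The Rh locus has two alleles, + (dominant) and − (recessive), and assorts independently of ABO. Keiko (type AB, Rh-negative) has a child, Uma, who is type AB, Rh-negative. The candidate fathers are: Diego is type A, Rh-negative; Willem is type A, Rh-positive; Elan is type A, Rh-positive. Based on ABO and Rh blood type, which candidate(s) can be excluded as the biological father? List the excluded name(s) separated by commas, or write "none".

none

A candidate is excluded only if no genotype consistent with his phenotype could produce a type AB, Rh-negative child with a type AB, Rh-negative mother.
Every candidate has at least one consistent genotype combination, so none can be excluded.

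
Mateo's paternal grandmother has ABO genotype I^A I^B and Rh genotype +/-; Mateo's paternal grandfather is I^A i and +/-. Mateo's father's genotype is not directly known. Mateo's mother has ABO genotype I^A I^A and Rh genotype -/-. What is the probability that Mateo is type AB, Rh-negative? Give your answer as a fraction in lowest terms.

1/8

Mateo's father's ABO genotype from I^A I^B × I^A i: 1/4 I^A I^A, 1/4 I^A I^B, 1/4 I^A i, 1/4 I^B i.
Crossing each possibility with the mother I^A I^A and summing P(type AB): 1/4·0 + 1/4·1/2 + 1/4·0 + 1/4·1/2 = 1/4.
Similarly for Rh via the father's Rh distribution: P(Rh-) = 1/2.
Independent loci: 1/4 × 1/2 = 1/8.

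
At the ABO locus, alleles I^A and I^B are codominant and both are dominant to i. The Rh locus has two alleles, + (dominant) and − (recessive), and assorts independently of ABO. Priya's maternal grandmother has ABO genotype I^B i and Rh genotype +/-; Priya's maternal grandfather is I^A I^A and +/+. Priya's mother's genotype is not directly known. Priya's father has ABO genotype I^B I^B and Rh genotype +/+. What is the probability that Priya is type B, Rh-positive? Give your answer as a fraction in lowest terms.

1/2

Priya's mother's ABO genotype from I^B i × I^A I^A: 1/2 I^A I^B, 1/2 I^A i.
Crossing each possibility with the father I^B I^B and summing P(type B): 1/2·1/2 + 1/2·1/2 = 1/2.
Similarly for Rh via the mother's Rh distribution: P(Rh+) = 1.
Independent loci: 1/2 × 1 = 1/2.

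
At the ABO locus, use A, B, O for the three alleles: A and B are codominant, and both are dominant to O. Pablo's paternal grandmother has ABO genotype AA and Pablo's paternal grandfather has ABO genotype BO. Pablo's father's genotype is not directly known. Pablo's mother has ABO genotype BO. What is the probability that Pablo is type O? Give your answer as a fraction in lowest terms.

1/8

Pablo's father's ABO genotype from AA × BO: 1/2 AB, 1/2 AO.
Crossing each possibility with the mother BO and summing P(type O): 1/2·0 + 1/2·1/4 = 1/8.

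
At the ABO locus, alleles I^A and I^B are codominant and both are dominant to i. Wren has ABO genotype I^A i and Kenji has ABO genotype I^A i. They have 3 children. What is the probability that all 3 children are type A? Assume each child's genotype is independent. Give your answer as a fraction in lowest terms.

27/64

ABO cross I^A i × I^A i → 1/4 O, 3/4 A.
So P(type A) = 3/4 per child.
All 3 independent: (3/4)^3 = 27/64.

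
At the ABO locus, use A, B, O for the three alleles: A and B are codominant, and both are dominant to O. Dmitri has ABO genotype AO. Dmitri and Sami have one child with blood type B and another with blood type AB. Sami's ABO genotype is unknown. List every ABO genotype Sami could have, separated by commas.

AB, BB, BO

For each candidate genotype of Sami, check whether crossing it with AO can produce every observed child phenotype.
  AA → possible child types {A} ✗
  AB → possible child types {A, B, AB} ✓
  AO → possible child types {O, A} ✗
  BB → possible child types {B, AB} ✓
  BO → possible child types {O, A, B, AB} ✓
  OO → possible child types {O, A} ✗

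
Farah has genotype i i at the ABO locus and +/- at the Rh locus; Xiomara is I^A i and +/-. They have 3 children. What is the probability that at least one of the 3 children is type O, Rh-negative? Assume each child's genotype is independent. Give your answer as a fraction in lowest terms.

ABO cross i i × I^A i → 1/2 O, 1/2 A.
Rh cross +/- × +/- → 3/4 Rh+, 1/4 Rh-; so P(type O, Rh-negative) = 1/2 × 1/4 = 1/8 per child.
P(none) = (7/8)^3 = 343/512; P(at least one) = 1 − 343/512 = 169/512.

169/512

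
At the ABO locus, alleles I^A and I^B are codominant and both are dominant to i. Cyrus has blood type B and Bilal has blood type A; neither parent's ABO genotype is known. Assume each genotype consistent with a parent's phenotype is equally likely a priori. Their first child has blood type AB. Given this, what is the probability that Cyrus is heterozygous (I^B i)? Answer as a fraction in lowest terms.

1/3

Possible genotypes: Cyrus ∈ {I^B I^B, I^B i}; Bilal ∈ {I^A I^A, I^A i}.
Weight each parental genotype pair by prior × P(type-AB child):
  I^B I^B × I^A I^A: posterior weight 4/9.
  I^B I^B × I^A i: posterior weight 2/9.
  I^B i × I^A I^A: posterior weight 2/9.
  I^B i × I^A i: posterior weight 1/9.
Sum the posterior weight over pairs where Cyrus is I^B i: 1/3.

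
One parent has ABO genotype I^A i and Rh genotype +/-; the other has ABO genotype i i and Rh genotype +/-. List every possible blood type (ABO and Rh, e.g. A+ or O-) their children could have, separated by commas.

O+, O-, A+, A-

Gametes from I^A i × i i give offspring ABO genotypes I^A i, i i, i.e. phenotypes O, A.
Rh cross +/- × +/- → phenotypes Rh+, Rh-.
Combining independently: O+, O-, A+, A-.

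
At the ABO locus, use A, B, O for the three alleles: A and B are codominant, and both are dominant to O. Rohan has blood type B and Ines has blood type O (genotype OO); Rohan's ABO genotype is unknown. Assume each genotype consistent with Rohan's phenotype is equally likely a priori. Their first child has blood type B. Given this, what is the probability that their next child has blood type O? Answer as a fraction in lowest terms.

Possible genotypes: Rohan ∈ {BB, BO}; Ines ∈ {OO}.
Weight each parental genotype pair by prior × P(type-B child):
  BB × OO: posterior weight 2/3; P(next child type O) = 0.
  BO × OO: posterior weight 1/3; P(next child type O) = 1/2.
Weighted sum = 1/6.

1/6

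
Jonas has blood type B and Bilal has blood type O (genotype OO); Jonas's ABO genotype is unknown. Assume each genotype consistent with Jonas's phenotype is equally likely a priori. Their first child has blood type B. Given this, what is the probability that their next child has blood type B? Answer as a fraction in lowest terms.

5/6

Possible genotypes: Jonas ∈ {BB, BO}; Bilal ∈ {OO}.
Weight each parental genotype pair by prior × P(type-B child):
  BB × OO: posterior weight 2/3; P(next child type B) = 1.
  BO × OO: posterior weight 1/3; P(next child type B) = 1/2.
Weighted sum = 5/6.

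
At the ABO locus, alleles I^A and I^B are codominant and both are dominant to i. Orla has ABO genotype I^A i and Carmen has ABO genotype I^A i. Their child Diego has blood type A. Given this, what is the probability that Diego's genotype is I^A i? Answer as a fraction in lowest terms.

Cross I^A i × I^A i → 1/4 I^A I^A, 1/2 I^A i, 1/4 i i.
Type-A genotypes among offspring: I^A I^A (1/4), I^A i (1/2); total 3/4.
P(I^A i | type A) = (1/2) / (3/4) = 2/3.

2/3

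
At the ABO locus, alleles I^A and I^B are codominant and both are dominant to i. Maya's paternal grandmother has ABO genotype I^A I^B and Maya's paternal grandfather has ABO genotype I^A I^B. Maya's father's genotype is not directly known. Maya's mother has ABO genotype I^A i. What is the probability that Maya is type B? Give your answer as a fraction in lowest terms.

1/4

Maya's father's ABO genotype from I^A I^B × I^A I^B: 1/4 I^A I^A, 1/2 I^A I^B, 1/4 I^B I^B.
Crossing each possibility with the mother I^A i and summing P(type B): 1/4·0 + 1/2·1/4 + 1/4·1/2 = 1/4.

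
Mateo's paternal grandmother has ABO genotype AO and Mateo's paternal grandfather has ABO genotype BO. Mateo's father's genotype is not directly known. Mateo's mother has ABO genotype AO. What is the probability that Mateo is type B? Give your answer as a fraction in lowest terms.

Mateo's father's ABO genotype from AO × BO: 1/4 AB, 1/4 AO, 1/4 BO, 1/4 OO.
Crossing each possibility with the mother AO and summing P(type B): 1/4·1/4 + 1/4·0 + 1/4·1/4 + 1/4·0 = 1/8.

1/8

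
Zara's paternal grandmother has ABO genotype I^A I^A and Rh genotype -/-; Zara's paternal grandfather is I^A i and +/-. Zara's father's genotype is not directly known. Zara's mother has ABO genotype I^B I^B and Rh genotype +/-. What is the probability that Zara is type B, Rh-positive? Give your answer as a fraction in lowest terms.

Zara's father's ABO genotype from I^A I^A × I^A i: 1/2 I^A I^A, 1/2 I^A i.
Crossing each possibility with the mother I^B I^B and summing P(type B): 1/2·0 + 1/2·1/2 = 1/4.
Similarly for Rh via the father's Rh distribution: P(Rh+) = 5/8.
Independent loci: 1/4 × 5/8 = 5/32.

5/32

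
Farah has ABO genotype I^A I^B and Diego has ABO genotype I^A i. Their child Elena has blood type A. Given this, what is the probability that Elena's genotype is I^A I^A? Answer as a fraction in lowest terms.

1/2

Cross I^A I^B × I^A i → 1/4 I^A I^A, 1/4 I^A I^B, 1/4 I^A i, 1/4 I^B i.
Type-A genotypes among offspring: I^A I^A (1/4), I^A i (1/4); total 1/2.
P(I^A I^A | type A) = (1/4) / (1/2) = 1/2.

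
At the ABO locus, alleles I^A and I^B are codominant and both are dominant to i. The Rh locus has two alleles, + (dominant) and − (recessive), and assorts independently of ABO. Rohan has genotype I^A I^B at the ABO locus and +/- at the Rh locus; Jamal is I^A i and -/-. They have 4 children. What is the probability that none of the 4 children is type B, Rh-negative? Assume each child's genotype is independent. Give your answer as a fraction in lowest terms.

ABO cross I^A I^B × I^A i → 1/2 A, 1/4 B, 1/4 AB.
Rh cross +/- × -/- → 1/2 Rh+, 1/2 Rh-; so P(type B, Rh-negative) = 1/4 × 1/2 = 1/8 per child.
P(not type B, Rh-negative) = 7/8 for one child; (7/8)^4 = 2401/4096.

2401/4096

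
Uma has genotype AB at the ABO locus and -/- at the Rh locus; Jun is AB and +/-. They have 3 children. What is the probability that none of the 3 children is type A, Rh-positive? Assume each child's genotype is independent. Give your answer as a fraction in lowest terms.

ABO cross AB × AB → 1/4 A, 1/4 B, 1/2 AB.
Rh cross -/- × +/- → 1/2 Rh+, 1/2 Rh-; so P(type A, Rh-positive) = 1/4 × 1/2 = 1/8 per child.
P(not type A, Rh-positive) = 7/8 for one child; (7/8)^3 = 343/512.

343/512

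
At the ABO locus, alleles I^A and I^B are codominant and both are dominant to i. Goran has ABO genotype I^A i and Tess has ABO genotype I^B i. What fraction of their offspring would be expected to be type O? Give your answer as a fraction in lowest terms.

ABO cross I^A i × I^B i → offspring phenotypes: 1/4 O, 1/4 A, 1/4 B, 1/4 AB.
So P(type O) = 1/4.

1/4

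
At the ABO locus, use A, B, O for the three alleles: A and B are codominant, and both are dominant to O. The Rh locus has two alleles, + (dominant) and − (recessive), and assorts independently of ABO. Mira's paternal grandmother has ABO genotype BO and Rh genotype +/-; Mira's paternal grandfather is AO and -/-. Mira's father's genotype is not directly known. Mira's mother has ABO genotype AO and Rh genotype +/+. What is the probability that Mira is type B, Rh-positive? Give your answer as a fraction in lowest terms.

Mira's father's ABO genotype from BO × AO: 1/4 AB, 1/4 AO, 1/4 BO, 1/4 OO.
Crossing each possibility with the mother AO and summing P(type B): 1/4·1/4 + 1/4·0 + 1/4·1/4 + 1/4·0 = 1/8.
Similarly for Rh via the father's Rh distribution: P(Rh+) = 1.
Independent loci: 1/8 × 1 = 1/8.

1/8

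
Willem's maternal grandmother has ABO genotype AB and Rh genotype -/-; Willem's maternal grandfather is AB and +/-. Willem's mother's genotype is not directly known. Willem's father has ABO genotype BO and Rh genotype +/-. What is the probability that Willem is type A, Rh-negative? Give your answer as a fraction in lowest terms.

3/32

Willem's mother's ABO genotype from AB × AB: 1/4 AA, 1/2 AB, 1/4 BB.
Crossing each possibility with the father BO and summing P(type A): 1/4·1/2 + 1/2·1/4 + 1/4·0 = 1/4.
Similarly for Rh via the mother's Rh distribution: P(Rh-) = 3/8.
Independent loci: 1/4 × 3/8 = 3/32.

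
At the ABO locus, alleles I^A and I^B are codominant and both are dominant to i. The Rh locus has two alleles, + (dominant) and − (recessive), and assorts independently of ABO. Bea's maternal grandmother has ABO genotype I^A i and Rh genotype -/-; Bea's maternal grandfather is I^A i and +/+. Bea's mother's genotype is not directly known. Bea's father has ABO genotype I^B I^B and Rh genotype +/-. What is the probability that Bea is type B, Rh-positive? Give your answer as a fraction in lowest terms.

3/8

Bea's mother's ABO genotype from I^A i × I^A i: 1/4 I^A I^A, 1/2 I^A i, 1/4 i i.
Crossing each possibility with the father I^B I^B and summing P(type B): 1/4·0 + 1/2·1/2 + 1/4·1 = 1/2.
Similarly for Rh via the mother's Rh distribution: P(Rh+) = 3/4.
Independent loci: 1/2 × 3/4 = 3/8.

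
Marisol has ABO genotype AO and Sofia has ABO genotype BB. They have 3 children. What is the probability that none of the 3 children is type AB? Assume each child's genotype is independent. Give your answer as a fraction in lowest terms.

ABO cross AO × BB → 1/2 B, 1/2 AB.
So P(type AB) = 1/2 per child.
P(not type AB) = 1/2 for one child; (1/2)^3 = 1/8.

1/8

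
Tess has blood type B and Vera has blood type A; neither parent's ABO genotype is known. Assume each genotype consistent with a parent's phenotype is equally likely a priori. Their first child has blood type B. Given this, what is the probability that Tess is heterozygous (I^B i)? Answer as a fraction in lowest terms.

1/3

Possible genotypes: Tess ∈ {I^B I^B, I^B i}; Vera ∈ {I^A I^A, I^A i}.
Weight each parental genotype pair by prior × P(type-B child):
  I^B I^B × I^A i: posterior weight 2/3.
  I^B i × I^A i: posterior weight 1/3.
Sum the posterior weight over pairs where Tess is I^B i: 1/3.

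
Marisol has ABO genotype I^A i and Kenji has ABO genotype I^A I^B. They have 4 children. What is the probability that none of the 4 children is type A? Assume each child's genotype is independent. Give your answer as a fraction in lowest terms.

1/16

ABO cross I^A i × I^A I^B → 1/2 A, 1/4 B, 1/4 AB.
So P(type A) = 1/2 per child.
P(not type A) = 1/2 for one child; (1/2)^4 = 1/16.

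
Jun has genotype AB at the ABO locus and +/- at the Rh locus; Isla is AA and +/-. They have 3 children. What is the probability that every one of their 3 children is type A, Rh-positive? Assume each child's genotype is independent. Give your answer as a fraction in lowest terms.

27/512

ABO cross AB × AA → 1/2 A, 1/2 AB.
Rh cross +/- × +/- → 3/4 Rh+, 1/4 Rh-; so P(type A, Rh-positive) = 1/2 × 3/4 = 3/8 per child.
All 3 independent: (3/8)^3 = 27/512.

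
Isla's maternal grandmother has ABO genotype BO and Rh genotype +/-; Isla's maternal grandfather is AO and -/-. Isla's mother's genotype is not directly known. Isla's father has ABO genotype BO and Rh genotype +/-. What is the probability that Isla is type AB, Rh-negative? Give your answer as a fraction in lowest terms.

Isla's mother's ABO genotype from BO × AO: 1/4 AB, 1/4 AO, 1/4 BO, 1/4 OO.
Crossing each possibility with the father BO and summing P(type AB): 1/4·1/4 + 1/4·1/4 + 1/4·0 + 1/4·0 = 1/8.
Similarly for Rh via the mother's Rh distribution: P(Rh-) = 3/8.
Independent loci: 1/8 × 3/8 = 3/64.

3/64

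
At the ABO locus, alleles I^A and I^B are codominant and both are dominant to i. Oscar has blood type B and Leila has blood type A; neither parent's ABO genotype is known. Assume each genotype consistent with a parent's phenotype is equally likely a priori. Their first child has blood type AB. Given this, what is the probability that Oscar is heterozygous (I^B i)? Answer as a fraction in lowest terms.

Possible genotypes: Oscar ∈ {I^B I^B, I^B i}; Leila ∈ {I^A I^A, I^A i}.
Weight each parental genotype pair by prior × P(type-AB child):
  I^B I^B × I^A I^A: posterior weight 4/9.
  I^B I^B × I^A i: posterior weight 2/9.
  I^B i × I^A I^A: posterior weight 2/9.
  I^B i × I^A i: posterior weight 1/9.
Sum the posterior weight over pairs where Oscar is I^B i: 1/3.

1/3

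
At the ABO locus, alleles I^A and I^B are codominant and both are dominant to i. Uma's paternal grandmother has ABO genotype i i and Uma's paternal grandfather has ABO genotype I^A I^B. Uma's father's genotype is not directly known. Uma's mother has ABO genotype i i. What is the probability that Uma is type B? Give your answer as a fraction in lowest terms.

Uma's father's ABO genotype from i i × I^A I^B: 1/2 I^A i, 1/2 I^B i.
Crossing each possibility with the mother i i and summing P(type B): 1/2·0 + 1/2·1/2 = 1/4.

1/4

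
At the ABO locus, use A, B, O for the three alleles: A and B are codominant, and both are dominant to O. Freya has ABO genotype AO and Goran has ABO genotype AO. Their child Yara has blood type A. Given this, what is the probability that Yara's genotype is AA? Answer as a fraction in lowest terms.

Cross AO × AO → 1/4 AA, 1/2 AO, 1/4 OO.
Type-A genotypes among offspring: AA (1/4), AO (1/2); total 3/4.
P(AA | type A) = (1/4) / (3/4) = 1/3.

1/3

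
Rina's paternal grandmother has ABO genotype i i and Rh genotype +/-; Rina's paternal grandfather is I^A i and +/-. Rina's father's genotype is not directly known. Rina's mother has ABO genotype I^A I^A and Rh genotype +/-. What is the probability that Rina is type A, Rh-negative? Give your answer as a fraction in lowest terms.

Rina's father's ABO genotype from i i × I^A i: 1/2 I^A i, 1/2 i i.
Crossing each possibility with the mother I^A I^A and summing P(type A): 1/2·1 + 1/2·1 = 1.
Similarly for Rh via the father's Rh distribution: P(Rh-) = 1/4.
Independent loci: 1 × 1/4 = 1/4.

1/4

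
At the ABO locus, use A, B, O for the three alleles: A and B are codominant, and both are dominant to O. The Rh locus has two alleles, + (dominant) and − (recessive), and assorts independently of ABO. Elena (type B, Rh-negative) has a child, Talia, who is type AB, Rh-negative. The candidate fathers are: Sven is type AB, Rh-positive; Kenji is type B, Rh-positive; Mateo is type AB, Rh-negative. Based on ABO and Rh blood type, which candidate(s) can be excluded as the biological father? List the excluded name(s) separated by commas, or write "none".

Kenji

A candidate is excluded only if no genotype consistent with his phenotype could produce a type AB, Rh-negative child with a type B, Rh-negative mother.
Kenji (type B, Rh+): no genotype consistent with that phenotype can produce a type-AB Rh- child with a type-B mother.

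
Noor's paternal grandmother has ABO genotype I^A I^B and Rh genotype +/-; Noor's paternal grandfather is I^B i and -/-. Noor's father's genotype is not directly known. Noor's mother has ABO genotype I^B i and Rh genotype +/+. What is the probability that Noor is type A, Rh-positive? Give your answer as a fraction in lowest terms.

Noor's father's ABO genotype from I^A I^B × I^B i: 1/4 I^A I^B, 1/4 I^A i, 1/4 I^B I^B, 1/4 I^B i.
Crossing each possibility with the mother I^B i and summing P(type A): 1/4·1/4 + 1/4·1/4 + 1/4·0 + 1/4·0 = 1/8.
Similarly for Rh via the father's Rh distribution: P(Rh+) = 1.
Independent loci: 1/8 × 1 = 1/8.

1/8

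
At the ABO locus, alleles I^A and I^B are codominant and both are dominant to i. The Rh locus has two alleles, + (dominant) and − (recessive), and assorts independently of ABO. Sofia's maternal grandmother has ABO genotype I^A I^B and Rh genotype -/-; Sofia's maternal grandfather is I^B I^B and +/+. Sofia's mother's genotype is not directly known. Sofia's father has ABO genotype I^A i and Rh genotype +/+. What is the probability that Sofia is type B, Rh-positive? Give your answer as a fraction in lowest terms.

Sofia's mother's ABO genotype from I^A I^B × I^B I^B: 1/2 I^A I^B, 1/2 I^B I^B.
Crossing each possibility with the father I^A i and summing P(type B): 1/2·1/4 + 1/2·1/2 = 3/8.
Similarly for Rh via the mother's Rh distribution: P(Rh+) = 1.
Independent loci: 3/8 × 1 = 3/8.

3/8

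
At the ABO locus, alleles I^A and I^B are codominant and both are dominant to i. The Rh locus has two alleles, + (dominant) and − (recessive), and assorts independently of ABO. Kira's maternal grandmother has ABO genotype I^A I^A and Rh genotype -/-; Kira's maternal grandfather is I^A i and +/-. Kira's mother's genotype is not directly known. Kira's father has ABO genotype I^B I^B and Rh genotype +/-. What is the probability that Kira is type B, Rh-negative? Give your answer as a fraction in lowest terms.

3/32

Kira's mother's ABO genotype from I^A I^A × I^A i: 1/2 I^A I^A, 1/2 I^A i.
Crossing each possibility with the father I^B I^B and summing P(type B): 1/2·0 + 1/2·1/2 = 1/4.
Similarly for Rh via the mother's Rh distribution: P(Rh-) = 3/8.
Independent loci: 1/4 × 3/8 = 3/32.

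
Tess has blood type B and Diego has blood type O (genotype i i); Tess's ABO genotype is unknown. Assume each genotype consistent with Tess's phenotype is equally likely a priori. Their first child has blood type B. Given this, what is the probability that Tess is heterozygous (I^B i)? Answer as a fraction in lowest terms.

1/3

Possible genotypes: Tess ∈ {I^B I^B, I^B i}; Diego ∈ {i i}.
Weight each parental genotype pair by prior × P(type-B child):
  I^B I^B × i i: posterior weight 2/3.
  I^B i × i i: posterior weight 1/3.
Sum the posterior weight over pairs where Tess is I^B i: 1/3.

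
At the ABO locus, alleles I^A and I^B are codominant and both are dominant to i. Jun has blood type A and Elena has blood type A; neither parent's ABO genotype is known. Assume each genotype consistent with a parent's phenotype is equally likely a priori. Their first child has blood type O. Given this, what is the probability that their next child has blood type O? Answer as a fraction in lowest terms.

Possible genotypes: Jun ∈ {I^A I^A, I^A i}; Elena ∈ {I^A I^A, I^A i}.
Weight each parental genotype pair by prior × P(type-O child):
  I^A i × I^A i: posterior weight 1; P(next child type O) = 1/4.
Weighted sum = 1/4.

1/4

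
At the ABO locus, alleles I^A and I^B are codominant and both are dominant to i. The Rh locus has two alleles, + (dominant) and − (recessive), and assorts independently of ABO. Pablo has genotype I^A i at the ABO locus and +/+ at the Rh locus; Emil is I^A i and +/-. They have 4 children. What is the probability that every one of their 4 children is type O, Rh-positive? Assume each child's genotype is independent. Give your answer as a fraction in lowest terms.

ABO cross I^A i × I^A i → 1/4 O, 3/4 A.
Rh cross +/+ × +/- → 1 Rh+; so P(type O, Rh-positive) = 1/4 × 1 = 1/4 per child.
All 4 independent: (1/4)^4 = 1/256.

1/256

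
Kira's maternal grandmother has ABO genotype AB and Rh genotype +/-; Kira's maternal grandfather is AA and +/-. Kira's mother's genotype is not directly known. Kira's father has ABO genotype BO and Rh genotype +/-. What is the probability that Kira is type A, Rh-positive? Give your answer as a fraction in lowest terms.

9/32

Kira's mother's ABO genotype from AB × AA: 1/2 AA, 1/2 AB.
Crossing each possibility with the father BO and summing P(type A): 1/2·1/2 + 1/2·1/4 = 3/8.
Similarly for Rh via the mother's Rh distribution: P(Rh+) = 3/4.
Independent loci: 3/8 × 3/4 = 9/32.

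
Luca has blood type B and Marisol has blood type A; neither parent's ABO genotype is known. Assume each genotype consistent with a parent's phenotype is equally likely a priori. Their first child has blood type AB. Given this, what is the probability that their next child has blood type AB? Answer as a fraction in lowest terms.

Possible genotypes: Luca ∈ {BB, BO}; Marisol ∈ {AA, AO}.
Weight each parental genotype pair by prior × P(type-AB child):
  BB × AA: posterior weight 4/9; P(next child type AB) = 1.
  BB × AO: posterior weight 2/9; P(next child type AB) = 1/2.
  BO × AA: posterior weight 2/9; P(next child type AB) = 1/2.
  BO × AO: posterior weight 1/9; P(next child type AB) = 1/4.
Weighted sum = 25/36.

25/36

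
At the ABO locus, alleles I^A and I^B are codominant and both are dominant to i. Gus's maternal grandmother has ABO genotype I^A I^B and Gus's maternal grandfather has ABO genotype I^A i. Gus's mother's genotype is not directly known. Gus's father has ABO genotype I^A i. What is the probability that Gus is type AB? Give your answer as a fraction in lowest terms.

Gus's mother's ABO genotype from I^A I^B × I^A i: 1/4 I^A I^A, 1/4 I^A I^B, 1/4 I^A i, 1/4 I^B i.
Crossing each possibility with the father I^A i and summing P(type AB): 1/4·0 + 1/4·1/4 + 1/4·0 + 1/4·1/4 = 1/8.

1/8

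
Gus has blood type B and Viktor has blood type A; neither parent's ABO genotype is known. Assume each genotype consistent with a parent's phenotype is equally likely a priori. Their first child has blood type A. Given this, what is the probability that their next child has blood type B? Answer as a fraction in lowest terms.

Possible genotypes: Gus ∈ {I^B I^B, I^B i}; Viktor ∈ {I^A I^A, I^A i}.
Weight each parental genotype pair by prior × P(type-A child):
  I^B i × I^A I^A: posterior weight 2/3; P(next child type B) = 0.
  I^B i × I^A i: posterior weight 1/3; P(next child type B) = 1/4.
Weighted sum = 1/12.

1/12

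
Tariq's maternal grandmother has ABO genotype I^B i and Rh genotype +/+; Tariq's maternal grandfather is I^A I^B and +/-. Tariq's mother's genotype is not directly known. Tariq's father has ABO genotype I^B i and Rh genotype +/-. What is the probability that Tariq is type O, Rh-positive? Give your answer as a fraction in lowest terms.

7/64

Tariq's mother's ABO genotype from I^B i × I^A I^B: 1/4 I^A I^B, 1/4 I^A i, 1/4 I^B I^B, 1/4 I^B i.
Crossing each possibility with the father I^B i and summing P(type O): 1/4·0 + 1/4·1/4 + 1/4·0 + 1/4·1/4 = 1/8.
Similarly for Rh via the mother's Rh distribution: P(Rh+) = 7/8.
Independent loci: 1/8 × 7/8 = 7/64.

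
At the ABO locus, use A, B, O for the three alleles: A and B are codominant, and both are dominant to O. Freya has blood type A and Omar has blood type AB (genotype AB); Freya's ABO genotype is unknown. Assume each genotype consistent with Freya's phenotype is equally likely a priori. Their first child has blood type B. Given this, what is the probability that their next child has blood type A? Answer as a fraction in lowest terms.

Possible genotypes: Freya ∈ {AA, AO}; Omar ∈ {AB}.
Weight each parental genotype pair by prior × P(type-B child):
  AO × AB: posterior weight 1; P(next child type A) = 1/2.
Weighted sum = 1/2.

1/2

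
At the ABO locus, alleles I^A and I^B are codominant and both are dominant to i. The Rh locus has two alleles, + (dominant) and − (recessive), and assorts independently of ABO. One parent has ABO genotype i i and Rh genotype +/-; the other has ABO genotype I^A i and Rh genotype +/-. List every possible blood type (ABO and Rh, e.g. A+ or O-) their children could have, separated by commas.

Gametes from i i × I^A i give offspring ABO genotypes I^A i, i i, i.e. phenotypes O, A.
Rh cross +/- × +/- → phenotypes Rh+, Rh-.
Combining independently: O+, O-, A+, A-.

O+, O-, A+, A-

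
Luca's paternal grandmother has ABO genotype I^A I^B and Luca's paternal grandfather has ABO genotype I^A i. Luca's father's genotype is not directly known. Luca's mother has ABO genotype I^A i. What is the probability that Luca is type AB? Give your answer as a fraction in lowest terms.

Luca's father's ABO genotype from I^A I^B × I^A i: 1/4 I^A I^A, 1/4 I^A I^B, 1/4 I^A i, 1/4 I^B i.
Crossing each possibility with the mother I^A i and summing P(type AB): 1/4·0 + 1/4·1/4 + 1/4·0 + 1/4·1/4 = 1/8.

1/8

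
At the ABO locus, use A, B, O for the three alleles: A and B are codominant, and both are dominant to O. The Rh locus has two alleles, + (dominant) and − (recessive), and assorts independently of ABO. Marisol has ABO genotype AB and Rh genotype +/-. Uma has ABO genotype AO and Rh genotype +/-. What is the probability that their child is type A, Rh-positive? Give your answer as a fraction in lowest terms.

ABO cross AB × AO → offspring phenotypes: 1/2 A, 1/4 B, 1/4 AB.
Rh cross +/- × +/- → 3/4 Rh+, 1/4 Rh-.
Independent loci: P(type A, Rh-positive) = 1/2 × 3/4 = 3/8.

3/8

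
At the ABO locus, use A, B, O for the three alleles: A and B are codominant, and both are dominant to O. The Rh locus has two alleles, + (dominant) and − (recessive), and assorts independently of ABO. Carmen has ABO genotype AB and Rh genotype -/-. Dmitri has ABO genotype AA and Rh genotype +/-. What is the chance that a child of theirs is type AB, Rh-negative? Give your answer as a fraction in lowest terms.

1/4

ABO cross AB × AA → offspring phenotypes: 1/2 A, 1/2 AB.
Rh cross -/- × +/- → 1/2 Rh+, 1/2 Rh-.
Independent loci: P(type AB, Rh-negative) = 1/2 × 1/2 = 1/4.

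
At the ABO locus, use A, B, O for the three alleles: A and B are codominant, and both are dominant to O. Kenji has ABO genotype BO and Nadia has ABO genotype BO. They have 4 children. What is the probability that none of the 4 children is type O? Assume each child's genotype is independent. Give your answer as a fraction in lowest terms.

81/256

ABO cross BO × BO → 1/4 O, 3/4 B.
So P(type O) = 1/4 per child.
P(not type O) = 3/4 for one child; (3/4)^4 = 81/256.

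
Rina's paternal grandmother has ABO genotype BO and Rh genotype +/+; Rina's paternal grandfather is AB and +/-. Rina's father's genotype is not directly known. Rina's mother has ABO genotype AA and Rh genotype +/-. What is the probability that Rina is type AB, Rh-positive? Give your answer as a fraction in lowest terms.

7/16

Rina's father's ABO genotype from BO × AB: 1/4 AB, 1/4 AO, 1/4 BB, 1/4 BO.
Crossing each possibility with the mother AA and summing P(type AB): 1/4·1/2 + 1/4·0 + 1/4·1 + 1/4·1/2 = 1/2.
Similarly for Rh via the father's Rh distribution: P(Rh+) = 7/8.
Independent loci: 1/2 × 7/8 = 7/16.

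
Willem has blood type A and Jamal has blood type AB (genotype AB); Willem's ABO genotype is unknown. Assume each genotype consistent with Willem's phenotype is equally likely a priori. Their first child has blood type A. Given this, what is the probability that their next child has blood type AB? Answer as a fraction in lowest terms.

3/8

Possible genotypes: Willem ∈ {AA, AO}; Jamal ∈ {AB}.
Weight each parental genotype pair by prior × P(type-A child):
  AA × AB: posterior weight 1/2; P(next child type AB) = 1/2.
  AO × AB: posterior weight 1/2; P(next child type AB) = 1/4.
Weighted sum = 3/8.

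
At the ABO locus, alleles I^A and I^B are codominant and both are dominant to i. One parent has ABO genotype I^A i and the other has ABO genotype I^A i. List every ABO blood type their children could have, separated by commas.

O, A

Gametes from I^A i × I^A i give offspring ABO genotypes I^A I^A, I^A i, i i, i.e. phenotypes O, A.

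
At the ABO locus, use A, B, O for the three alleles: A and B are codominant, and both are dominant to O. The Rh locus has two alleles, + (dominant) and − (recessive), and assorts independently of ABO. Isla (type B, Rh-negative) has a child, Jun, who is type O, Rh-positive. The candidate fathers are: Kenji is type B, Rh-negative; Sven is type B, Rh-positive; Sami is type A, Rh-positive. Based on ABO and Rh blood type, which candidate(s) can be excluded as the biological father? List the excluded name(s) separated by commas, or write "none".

A candidate is excluded only if no genotype consistent with his phenotype could produce a type O, Rh-positive child with a type B, Rh-negative mother.
Kenji (type B, Rh-): no genotype consistent with that phenotype can produce a type-O Rh+ child with a type-B mother.

Kenji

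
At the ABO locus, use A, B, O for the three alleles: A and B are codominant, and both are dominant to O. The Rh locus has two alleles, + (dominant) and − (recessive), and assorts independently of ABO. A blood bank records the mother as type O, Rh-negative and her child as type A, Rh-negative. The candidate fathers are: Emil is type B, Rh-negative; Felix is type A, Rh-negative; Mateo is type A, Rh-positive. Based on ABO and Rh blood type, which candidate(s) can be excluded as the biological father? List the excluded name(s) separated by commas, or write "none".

A candidate is excluded only if no genotype consistent with his phenotype could produce a type A, Rh-negative child with a type O, Rh-negative mother.
Emil (type B, Rh-): no genotype consistent with that phenotype can produce a type-A Rh- child with a type-O mother.

Emil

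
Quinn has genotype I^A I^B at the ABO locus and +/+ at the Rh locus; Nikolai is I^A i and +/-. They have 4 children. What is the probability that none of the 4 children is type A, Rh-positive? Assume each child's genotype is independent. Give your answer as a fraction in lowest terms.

ABO cross I^A I^B × I^A i → 1/2 A, 1/4 B, 1/4 AB.
Rh cross +/+ × +/- → 1 Rh+; so P(type A, Rh-positive) = 1/2 × 1 = 1/2 per child.
P(not type A, Rh-positive) = 1/2 for one child; (1/2)^4 = 1/16.

1/16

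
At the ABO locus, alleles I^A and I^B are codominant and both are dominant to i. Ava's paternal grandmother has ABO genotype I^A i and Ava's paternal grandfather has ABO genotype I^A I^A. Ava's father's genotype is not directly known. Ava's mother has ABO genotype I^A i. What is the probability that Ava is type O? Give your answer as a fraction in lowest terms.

1/8

Ava's father's ABO genotype from I^A i × I^A I^A: 1/2 I^A I^A, 1/2 I^A i.
Crossing each possibility with the mother I^A i and summing P(type O): 1/2·0 + 1/2·1/4 = 1/8.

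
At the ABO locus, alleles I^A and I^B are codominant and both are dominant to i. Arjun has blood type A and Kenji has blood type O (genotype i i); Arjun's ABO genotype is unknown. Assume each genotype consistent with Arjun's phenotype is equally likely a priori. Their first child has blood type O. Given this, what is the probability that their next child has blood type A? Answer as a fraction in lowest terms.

1/2

Possible genotypes: Arjun ∈ {I^A I^A, I^A i}; Kenji ∈ {i i}.
Weight each parental genotype pair by prior × P(type-O child):
  I^A i × i i: posterior weight 1; P(next child type A) = 1/2.
Weighted sum = 1/2.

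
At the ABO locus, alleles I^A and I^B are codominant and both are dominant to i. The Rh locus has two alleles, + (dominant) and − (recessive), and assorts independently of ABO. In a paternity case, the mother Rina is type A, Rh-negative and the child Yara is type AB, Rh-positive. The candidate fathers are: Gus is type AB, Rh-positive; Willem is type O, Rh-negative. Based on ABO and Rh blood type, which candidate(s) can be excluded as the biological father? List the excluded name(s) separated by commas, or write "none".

A candidate is excluded only if no genotype consistent with his phenotype could produce a type AB, Rh-positive child with a type A, Rh-negative mother.
Willem (type O, Rh-): no genotype consistent with that phenotype can produce a type-AB Rh+ child with a type-A mother.

Willem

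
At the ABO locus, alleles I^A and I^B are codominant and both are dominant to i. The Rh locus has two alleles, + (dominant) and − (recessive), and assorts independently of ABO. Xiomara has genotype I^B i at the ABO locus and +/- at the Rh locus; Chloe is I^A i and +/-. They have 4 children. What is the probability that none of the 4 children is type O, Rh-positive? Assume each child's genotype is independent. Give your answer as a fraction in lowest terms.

ABO cross I^B i × I^A i → 1/4 O, 1/4 A, 1/4 B, 1/4 AB.
Rh cross +/- × +/- → 3/4 Rh+, 1/4 Rh-; so P(type O, Rh-positive) = 1/4 × 3/4 = 3/16 per child.
P(not type O, Rh-positive) = 13/16 for one child; (13/16)^4 = 28561/65536.

28561/65536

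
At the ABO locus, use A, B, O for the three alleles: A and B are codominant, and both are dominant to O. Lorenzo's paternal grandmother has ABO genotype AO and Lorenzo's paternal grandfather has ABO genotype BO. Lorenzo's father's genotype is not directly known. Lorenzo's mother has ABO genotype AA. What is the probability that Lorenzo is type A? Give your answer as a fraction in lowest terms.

Lorenzo's father's ABO genotype from AO × BO: 1/4 AB, 1/4 AO, 1/4 BO, 1/4 OO.
Crossing each possibility with the mother AA and summing P(type A): 1/4·1/2 + 1/4·1 + 1/4·1/2 + 1/4·1 = 3/4.

3/4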